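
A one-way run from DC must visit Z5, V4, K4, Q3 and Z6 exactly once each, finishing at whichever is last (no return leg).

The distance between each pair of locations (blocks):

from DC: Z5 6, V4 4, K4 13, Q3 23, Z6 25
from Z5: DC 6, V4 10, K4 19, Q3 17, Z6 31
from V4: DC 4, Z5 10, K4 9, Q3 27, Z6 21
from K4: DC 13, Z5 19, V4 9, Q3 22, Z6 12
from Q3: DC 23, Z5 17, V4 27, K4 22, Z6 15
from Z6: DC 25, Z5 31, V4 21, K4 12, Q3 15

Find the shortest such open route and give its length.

Shortest open route: 52 blocks.

There are 5! = 120 possible orderings.
DC → Z5 → V4 → K4 → Q3 → Z6: 6+10+9+22+15 = 62
DC → Z5 → V4 → K4 → Z6 → Q3: 6+10+9+12+15 = 52
DC → Z5 → V4 → Q3 → K4 → Z6: 6+10+27+22+12 = 77
DC → Z5 → V4 → Q3 → Z6 → K4: 6+10+27+15+12 = 70
DC → Z5 → V4 → Z6 → K4 → Q3: 6+10+21+12+22 = 71
DC → Z5 → V4 → Z6 → Q3 → K4: 6+10+21+15+22 = 74
DC → Z5 → K4 → V4 → Q3 → Z6: 6+19+9+27+15 = 76
DC → Z5 → K4 → V4 → Z6 → Q3: 6+19+9+21+15 = 70
DC → Z5 → K4 → Q3 → V4 → Z6: 6+19+22+27+21 = 95
DC → Z5 → K4 → Q3 → Z6 → V4: 6+19+22+15+21 = 83
DC → Z5 → K4 → Z6 → V4 → Q3: 6+19+12+21+27 = 85
DC → Z5 → K4 → Z6 → Q3 → V4: 6+19+12+15+27 = 79
DC → Z5 → Q3 → V4 → K4 → Z6: 6+17+27+9+12 = 71
DC → Z5 → Q3 → V4 → Z6 → K4: 6+17+27+21+12 = 83
… (106 more)
The minimum is 52.
One shortest path: DC → Z5 → V4 → K4 → Z6 → Q3.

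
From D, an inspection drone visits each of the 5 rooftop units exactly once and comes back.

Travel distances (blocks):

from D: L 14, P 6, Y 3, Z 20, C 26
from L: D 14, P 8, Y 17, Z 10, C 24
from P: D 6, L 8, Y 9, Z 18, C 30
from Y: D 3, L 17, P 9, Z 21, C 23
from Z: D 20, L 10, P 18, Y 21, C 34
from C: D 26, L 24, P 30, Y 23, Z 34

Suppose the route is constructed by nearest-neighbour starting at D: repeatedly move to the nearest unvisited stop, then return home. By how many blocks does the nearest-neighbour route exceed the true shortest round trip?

6 blocks longer than the optimal tour.

From D: Y=3, P=6, L=14, Z=20, C=26 → choose Y (3).
From Y: P=9, L=17, Z=21, C=23 → choose P (9).
From P: L=8, Z=18, C=30 → choose L (8).
From L: Z=10, C=24 → choose Z (10).
From Z: C=34 → choose C (34).
NN route D → Y → P → L → Z → C → D costs 90.
Optimal: D → P → L → Z → C → Y → D costs 84 (by enumerating all 60 distinct tours).
Excess = 90 − 84 = 6.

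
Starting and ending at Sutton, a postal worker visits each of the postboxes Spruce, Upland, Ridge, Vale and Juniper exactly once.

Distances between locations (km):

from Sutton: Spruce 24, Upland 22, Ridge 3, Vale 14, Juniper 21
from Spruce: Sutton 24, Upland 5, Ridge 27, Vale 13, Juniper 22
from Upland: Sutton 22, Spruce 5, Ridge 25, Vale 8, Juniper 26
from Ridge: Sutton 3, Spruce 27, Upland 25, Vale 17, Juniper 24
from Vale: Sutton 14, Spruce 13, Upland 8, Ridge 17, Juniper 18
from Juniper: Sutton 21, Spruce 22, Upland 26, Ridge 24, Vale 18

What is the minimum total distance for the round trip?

Sutton → Spruce → Upland → Ridge → Vale → Juniper → Sutton: 24+5+25+17+18+21 = 110
Sutton → Spruce → Upland → Ridge → Juniper → Vale → Sutton: 24+5+25+24+18+14 = 110
Sutton → Spruce → Upland → Vale → Ridge → Juniper → Sutton: 24+5+8+17+24+21 = 99
Sutton → Spruce → Upland → Vale → Juniper → Ridge → Sutton: 24+5+8+18+24+3 = 82
Sutton → Spruce → Upland → Juniper → Ridge → Vale → Sutton: 24+5+26+24+17+14 = 110
Sutton → Spruce → Upland → Juniper → Vale → Ridge → Sutton: 24+5+26+18+17+3 = 93
Sutton → Spruce → Ridge → Upland → Vale → Juniper → Sutton: 24+27+25+8+18+21 = 123
Sutton → Spruce → Ridge → Upland → Juniper → Vale → Sutton: 24+27+25+26+18+14 = 134
Sutton → Spruce → Ridge → Vale → Upland → Juniper → Sutton: 24+27+17+8+26+21 = 123
Sutton → Spruce → Ridge → Vale → Juniper → Upland → Sutton: 24+27+17+18+26+22 = 134
Sutton → Spruce → Ridge → Juniper → Upland → Vale → Sutton: 24+27+24+26+8+14 = 123
Sutton → Spruce → Ridge → Juniper → Vale → Upland → Sutton: 24+27+24+18+8+22 = 123
Sutton → Spruce → Vale → Upland → Ridge → Juniper → Sutton: 24+13+8+25+24+21 = 115
Sutton → Spruce → Vale → Upland → Juniper → Ridge → Sutton: 24+13+8+26+24+3 = 98
… (46 more)
Sutton → Ridge → Vale → Upland → Spruce → Juniper → Sutton: 3+17+8+5+22+21 = 76  ← best
The minimum is 76.
One optimal route: Sutton → Ridge → Vale → Upland → Spruce → Juniper → Sutton (or its reverse).

Shortest round trip = 76 km.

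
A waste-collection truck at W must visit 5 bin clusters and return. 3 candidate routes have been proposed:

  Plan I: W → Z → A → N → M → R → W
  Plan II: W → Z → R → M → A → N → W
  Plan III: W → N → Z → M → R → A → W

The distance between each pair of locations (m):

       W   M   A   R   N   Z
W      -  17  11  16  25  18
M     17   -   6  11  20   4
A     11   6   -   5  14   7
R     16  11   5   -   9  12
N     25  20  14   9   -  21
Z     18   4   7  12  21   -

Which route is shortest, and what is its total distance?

Plan I: 18 + 7 + 14 + 20 + 11 + 16 = 86
Plan II: 18 + 12 + 11 + 6 + 14 + 25 = 86
Plan III: 25 + 21 + 4 + 11 + 5 + 11 = 77

Shortest is Plan III, total 77 m.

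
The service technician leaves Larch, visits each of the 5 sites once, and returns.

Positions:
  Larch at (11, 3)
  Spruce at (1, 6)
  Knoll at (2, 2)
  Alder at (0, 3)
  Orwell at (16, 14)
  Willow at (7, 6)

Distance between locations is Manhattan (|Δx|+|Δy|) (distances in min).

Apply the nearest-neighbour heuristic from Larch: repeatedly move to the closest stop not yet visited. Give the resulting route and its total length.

Total distance 62 min via the nearest-neighbour route Larch → Willow → Spruce → Alder → Knoll → Orwell → Larch.

From Larch: distances to unvisited — Willow=7, Knoll=10, Alder=11, Spruce=13, Orwell=16. Nearest is Willow (7).
From Willow: distances to unvisited — Spruce=6, Knoll=9, Alder=10, Orwell=17. Nearest is Spruce (6).
From Spruce: distances to unvisited — Alder=4, Knoll=5, Orwell=23. Nearest is Alder (4).
From Alder: distances to unvisited — Knoll=3, Orwell=27. Nearest is Knoll (3).
From Knoll: distances to unvisited — Orwell=26. Nearest is Orwell (26).
Return Orwell→Larch: 16.
Total = 7 + 6 + 4 + 3 + 26 + 16 = 62.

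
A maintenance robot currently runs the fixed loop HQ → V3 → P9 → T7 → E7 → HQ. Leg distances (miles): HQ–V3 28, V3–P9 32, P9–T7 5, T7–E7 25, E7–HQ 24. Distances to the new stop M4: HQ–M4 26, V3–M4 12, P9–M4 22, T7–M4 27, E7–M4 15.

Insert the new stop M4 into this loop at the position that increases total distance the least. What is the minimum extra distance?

Insertion cost between consecutive stops i–j is d(i,M4) + d(M4,j) − d(i,j):
  between HQ and V3: 26 + 12 − 28 = 10
  between V3 and P9: 12 + 22 − 32 = 2
  between P9 and T7: 22 + 27 − 5 = 44
  between T7 and E7: 27 + 15 − 25 = 17
  between E7 and HQ: 15 + 26 − 24 = 17
Cheapest insertion is between V3 and P9, adding 2.
New total = 114 + 2 = 116.

Minimum extra distance: 2 miles, inserting M4 between V3 and P9.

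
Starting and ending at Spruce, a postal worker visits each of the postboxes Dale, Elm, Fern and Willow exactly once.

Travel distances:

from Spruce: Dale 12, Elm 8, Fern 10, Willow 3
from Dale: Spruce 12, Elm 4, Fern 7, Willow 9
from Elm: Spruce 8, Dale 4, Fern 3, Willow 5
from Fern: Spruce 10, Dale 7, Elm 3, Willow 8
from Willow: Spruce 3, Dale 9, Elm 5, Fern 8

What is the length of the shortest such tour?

There are 12 distinct closed tours to check (reversals are equivalent).
Spruce-Dale-Elm-Fern-Willow-Spruce: 12+4+3+8+3 = 30
Spruce-Dale-Elm-Willow-Fern-Spruce: 12+4+5+8+10 = 39
Spruce-Dale-Fern-Elm-Willow-Spruce: 12+7+3+5+3 = 30
Spruce-Dale-Fern-Willow-Elm-Spruce: 12+7+8+5+8 = 40
Spruce-Dale-Willow-Elm-Fern-Spruce: 12+9+5+3+10 = 39
Spruce-Dale-Willow-Fern-Elm-Spruce: 12+9+8+3+8 = 40
Spruce-Elm-Dale-Fern-Willow-Spruce: 8+4+7+8+3 = 30
Spruce-Elm-Dale-Willow-Fern-Spruce: 8+4+9+8+10 = 39
Spruce-Elm-Fern-Dale-Willow-Spruce: 8+3+7+9+3 = 30
Spruce-Elm-Willow-Dale-Fern-Spruce: 8+5+9+7+10 = 39
Spruce-Fern-Dale-Elm-Willow-Spruce: 10+7+4+5+3 = 29
Spruce-Fern-Elm-Dale-Willow-Spruce: 10+3+4+9+3 = 29
The minimum is 29.
One optimal route: Spruce → Fern → Dale → Elm → Willow → Spruce (or its reverse).

Shortest round trip = 29.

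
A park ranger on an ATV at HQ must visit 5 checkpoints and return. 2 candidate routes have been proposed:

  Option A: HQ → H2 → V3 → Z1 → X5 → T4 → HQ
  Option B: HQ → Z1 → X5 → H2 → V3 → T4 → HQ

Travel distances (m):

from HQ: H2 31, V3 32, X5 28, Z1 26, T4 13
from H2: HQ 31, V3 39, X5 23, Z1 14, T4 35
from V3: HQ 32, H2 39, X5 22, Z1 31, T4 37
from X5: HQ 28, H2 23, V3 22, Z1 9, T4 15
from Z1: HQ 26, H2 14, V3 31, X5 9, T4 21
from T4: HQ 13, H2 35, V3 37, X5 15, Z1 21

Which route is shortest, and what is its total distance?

138 m — Option A is the shortest.

Option A: 31 + 39 + 31 + 9 + 15 + 13 = 138
Option B: 26 + 9 + 23 + 39 + 37 + 13 = 147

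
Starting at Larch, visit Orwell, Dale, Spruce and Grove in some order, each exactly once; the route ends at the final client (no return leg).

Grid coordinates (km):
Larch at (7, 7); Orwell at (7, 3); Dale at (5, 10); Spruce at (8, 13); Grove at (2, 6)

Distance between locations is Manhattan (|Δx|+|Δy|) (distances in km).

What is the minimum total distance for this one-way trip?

Shortest open route: 25 km.

There are 4! = 24 possible orderings.
Larch - Orwell - Dale - Spruce - Grove: 4+9+6+13 = 32
Larch - Orwell - Dale - Grove - Spruce: 4+9+7+13 = 33
Larch - Orwell - Spruce - Dale - Grove: 4+11+6+7 = 28
Larch - Orwell - Spruce - Grove - Dale: 4+11+13+7 = 35
Larch - Orwell - Grove - Dale - Spruce: 4+8+7+6 = 25
Larch - Orwell - Grove - Spruce - Dale: 4+8+13+6 = 31
Larch - Dale - Orwell - Spruce - Grove: 5+9+11+13 = 38
Larch - Dale - Orwell - Grove - Spruce: 5+9+8+13 = 35
Larch - Dale - Spruce - Orwell - Grove: 5+6+11+8 = 30
Larch - Dale - Spruce - Grove - Orwell: 5+6+13+8 = 32
Larch - Dale - Grove - Orwell - Spruce: 5+7+8+11 = 31
Larch - Dale - Grove - Spruce - Orwell: 5+7+13+11 = 36
Larch - Spruce - Orwell - Dale - Grove: 7+11+9+7 = 34
Larch - Spruce - Orwell - Grove - Dale: 7+11+8+7 = 33
… (10 more)
The minimum is 25.
One shortest path: Larch → Orwell → Grove → Dale → Spruce.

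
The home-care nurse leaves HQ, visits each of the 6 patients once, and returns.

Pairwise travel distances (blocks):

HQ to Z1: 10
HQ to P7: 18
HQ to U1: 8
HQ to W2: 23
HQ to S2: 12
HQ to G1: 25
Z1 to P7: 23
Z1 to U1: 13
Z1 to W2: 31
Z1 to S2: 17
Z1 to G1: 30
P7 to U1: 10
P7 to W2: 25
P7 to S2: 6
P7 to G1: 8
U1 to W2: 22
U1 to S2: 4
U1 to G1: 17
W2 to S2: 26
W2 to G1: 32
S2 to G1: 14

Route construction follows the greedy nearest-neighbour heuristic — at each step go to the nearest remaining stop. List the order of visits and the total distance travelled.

110 blocks along HQ → U1 → S2 → P7 → G1 → Z1 → W2 → HQ.

At HQ the remaining stops are U1 8, Z1 10, S2 12, P7 18, W2 23, G1 25; go to U1.
At U1 the remaining stops are S2 4, P7 10, Z1 13, G1 17, W2 22; go to S2.
At S2 the remaining stops are P7 6, G1 14, Z1 17, W2 26; go to P7.
At P7 the remaining stops are G1 8, Z1 23, W2 25; go to G1.
At G1 the remaining stops are Z1 30, W2 32; go to Z1.
At Z1 the remaining stops are W2 31; go to W2.
Return W2→HQ: 23.
Total = 8 + 4 + 6 + 8 + 30 + 31 + 23 = 110.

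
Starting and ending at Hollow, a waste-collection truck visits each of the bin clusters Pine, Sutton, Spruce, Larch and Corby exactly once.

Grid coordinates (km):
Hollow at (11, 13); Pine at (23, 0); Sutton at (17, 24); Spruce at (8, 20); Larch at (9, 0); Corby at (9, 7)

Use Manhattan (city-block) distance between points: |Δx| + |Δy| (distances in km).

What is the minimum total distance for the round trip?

Hollow - Pine - Sutton - Spruce - Larch - Corby - Hollow: 25+30+13+21+7+8 = 104
Hollow - Pine - Sutton - Spruce - Corby - Larch - Hollow: 25+30+13+14+7+15 = 104
Hollow - Pine - Sutton - Larch - Spruce - Corby - Hollow: 25+30+32+21+14+8 = 130
Hollow - Pine - Sutton - Larch - Corby - Spruce - Hollow: 25+30+32+7+14+10 = 118
Hollow - Pine - Sutton - Corby - Spruce - Larch - Hollow: 25+30+25+14+21+15 = 130
Hollow - Pine - Sutton - Corby - Larch - Spruce - Hollow: 25+30+25+7+21+10 = 118
Hollow - Pine - Spruce - Sutton - Larch - Corby - Hollow: 25+35+13+32+7+8 = 120
Hollow - Pine - Spruce - Sutton - Corby - Larch - Hollow: 25+35+13+25+7+15 = 120
Hollow - Pine - Spruce - Larch - Sutton - Corby - Hollow: 25+35+21+32+25+8 = 146
Hollow - Pine - Spruce - Larch - Corby - Sutton - Hollow: 25+35+21+7+25+17 = 130
Hollow - Pine - Spruce - Corby - Sutton - Larch - Hollow: 25+35+14+25+32+15 = 146
Hollow - Pine - Spruce - Corby - Larch - Sutton - Hollow: 25+35+14+7+32+17 = 130
Hollow - Pine - Larch - Sutton - Spruce - Corby - Hollow: 25+14+32+13+14+8 = 106
Hollow - Pine - Larch - Sutton - Corby - Spruce - Hollow: 25+14+32+25+14+10 = 120
… (46 more)
Hollow - Spruce - Sutton - Pine - Larch - Corby - Hollow: 10+13+30+14+7+8 = 82  ← best
The minimum is 82.
One optimal route: Hollow → Spruce → Sutton → Pine → Larch → Corby → Hollow (or its reverse).

82 km — the shortest possible round trip.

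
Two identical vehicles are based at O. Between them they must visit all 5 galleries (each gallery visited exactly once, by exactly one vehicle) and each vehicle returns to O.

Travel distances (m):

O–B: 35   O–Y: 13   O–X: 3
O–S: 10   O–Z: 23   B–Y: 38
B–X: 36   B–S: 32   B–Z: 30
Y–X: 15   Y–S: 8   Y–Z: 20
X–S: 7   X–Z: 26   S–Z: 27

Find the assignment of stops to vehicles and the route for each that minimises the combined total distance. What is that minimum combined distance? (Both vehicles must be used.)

109 m — the smallest possible combined total.

Try each way of splitting the stops between the two vehicles (each non-empty) and, for each split, find the best tour for each vehicle:
  {B} + {Y, X, S, Z}: 70 + 61 = 131
  {Y} + {B, X, S, Z}: 26 + 95 = 121
  {B, Y} + {X, S, Z}: 86 + 60 = 146
  {X} + {B, Y, S, Z}: 6 + 103 = 109
  {B, X} + {Y, S, Z}: 74 + 61 = 135
  {Y, X} + {B, S, Z}: 31 + 95 = 126
  … (15 splits in total)
Best: vehicle 1 O → X → O = 6; vehicle 2 O → B → Z → Y → S → O = 103; combined 109.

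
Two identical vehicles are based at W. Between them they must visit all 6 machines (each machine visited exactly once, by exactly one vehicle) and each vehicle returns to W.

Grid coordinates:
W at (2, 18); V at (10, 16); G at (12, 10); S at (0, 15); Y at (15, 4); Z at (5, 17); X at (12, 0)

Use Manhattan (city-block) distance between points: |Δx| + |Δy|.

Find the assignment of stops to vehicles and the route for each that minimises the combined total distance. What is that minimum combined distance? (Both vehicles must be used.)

72 — the smallest possible combined total.

Check every non-empty split of the stops between the two vehicles; for each half take its own optimal tour:
  {V} + {G, S, Y, Z, X}: 20 + 66 = 86
  {G} + {V, S, Y, Z, X}: 36 + 66 = 102
  {V, G} + {S, Y, Z, X}: 36 + 66 = 102
  {S} + {V, G, Y, Z, X}: 10 + 62 = 72
  {V, S} + {G, Y, Z, X}: 26 + 62 = 88
  {G, S} + {V, Y, Z, X}: 40 + 62 = 102
  … (31 splits in total)
Best: vehicle 1 W → S → W = 10; vehicle 2 W → V → G → Y → X → Z → W = 62; combined 72.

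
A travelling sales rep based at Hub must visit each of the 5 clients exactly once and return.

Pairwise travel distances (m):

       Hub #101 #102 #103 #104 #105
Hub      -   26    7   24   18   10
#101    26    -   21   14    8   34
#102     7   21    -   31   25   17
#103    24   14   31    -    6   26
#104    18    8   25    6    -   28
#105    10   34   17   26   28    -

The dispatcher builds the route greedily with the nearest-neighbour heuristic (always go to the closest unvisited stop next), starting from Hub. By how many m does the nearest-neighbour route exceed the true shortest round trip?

The nearest-neighbour route is 12 m longer than optimal.

Hub: #102=7, #105=10, #104=18, #103=24, #101=26 ⇒ #102
#102: #105=17, #101=21, #104=25, #103=31 ⇒ #105
#105: #103=26, #104=28, #101=34 ⇒ #103
#103: #104=6, #101=14 ⇒ #104
#104: #101=8 ⇒ #101
NN route Hub → #102 → #105 → #103 → #104 → #101 → Hub costs 90.
Optimal: Hub → #102 → #101 → #104 → #103 → #105 → Hub costs 78 (by enumerating all 60 distinct tours).
Excess = 90 − 78 = 12.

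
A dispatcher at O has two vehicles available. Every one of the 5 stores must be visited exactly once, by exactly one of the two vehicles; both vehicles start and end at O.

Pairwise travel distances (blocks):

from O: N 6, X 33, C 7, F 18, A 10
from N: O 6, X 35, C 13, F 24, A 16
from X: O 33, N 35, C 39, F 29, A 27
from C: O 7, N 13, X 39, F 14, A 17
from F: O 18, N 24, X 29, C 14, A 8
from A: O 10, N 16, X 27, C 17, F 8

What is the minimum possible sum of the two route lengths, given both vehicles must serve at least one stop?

Check every non-empty split of the stops between the two vehicles; for each half take its own optimal tour:
  {N} + {X, C, F, A}: 12 + 87 = 99
  {X} + {N, C, F, A}: 66 + 51 = 117
  {N, X} + {C, F, A}: 74 + 39 = 113
  {C} + {N, X, F, A}: 14 + 88 = 102
  {N, C} + {X, F, A}: 26 + 80 = 106
  {X, C} + {N, F, A}: 79 + 48 = 127
  … (15 splits in total)
Best: vehicle 1 O → N → O = 12; vehicle 2 O → C → F → X → A → O = 87; combined 99.

Minimum combined distance: 99 blocks.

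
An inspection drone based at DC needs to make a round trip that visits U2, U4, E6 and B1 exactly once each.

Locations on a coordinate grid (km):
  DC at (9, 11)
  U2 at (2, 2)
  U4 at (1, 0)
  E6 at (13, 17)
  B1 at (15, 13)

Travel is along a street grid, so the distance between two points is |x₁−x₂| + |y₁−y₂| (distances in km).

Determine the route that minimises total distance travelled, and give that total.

With 4 stops there are 4!/2 = 12 distinct round trips (a route and its reverse cost the same).
DC - U2 - U4 - E6 - B1 - DC: 16+3+29+6+8 = 62
DC - U2 - U4 - B1 - E6 - DC: 16+3+27+6+10 = 62
DC - U2 - E6 - U4 - B1 - DC: 16+26+29+27+8 = 106
DC - U2 - E6 - B1 - U4 - DC: 16+26+6+27+19 = 94
DC - U2 - B1 - U4 - E6 - DC: 16+24+27+29+10 = 106
DC - U2 - B1 - E6 - U4 - DC: 16+24+6+29+19 = 94
DC - U4 - U2 - E6 - B1 - DC: 19+3+26+6+8 = 62
DC - U4 - U2 - B1 - E6 - DC: 19+3+24+6+10 = 62
DC - U4 - E6 - U2 - B1 - DC: 19+29+26+24+8 = 106
DC - U4 - B1 - U2 - E6 - DC: 19+27+24+26+10 = 106
DC - E6 - U2 - U4 - B1 - DC: 10+26+3+27+8 = 74
DC - E6 - U4 - U2 - B1 - DC: 10+29+3+24+8 = 74
The minimum is 62.
One optimal route: DC → U2 → U4 → E6 → B1 → DC (or its reverse).

Minimum total distance: 62 km.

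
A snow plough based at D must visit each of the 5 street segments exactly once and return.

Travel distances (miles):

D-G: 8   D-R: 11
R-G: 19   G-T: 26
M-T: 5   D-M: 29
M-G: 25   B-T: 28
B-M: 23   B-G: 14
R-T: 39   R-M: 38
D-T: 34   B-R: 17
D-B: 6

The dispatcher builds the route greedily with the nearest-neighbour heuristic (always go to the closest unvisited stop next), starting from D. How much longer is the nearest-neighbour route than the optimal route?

26 miles longer than the optimal tour.

D: B=6, G=8, R=11, M=29, T=34 ⇒ B
B: G=14, R=17, M=23, T=28 ⇒ G
G: R=19, M=25, T=26 ⇒ R
R: M=38, T=39 ⇒ M
M: T=5 ⇒ T
NN route D → B → G → R → M → T → D costs 116.
Optimal: D → B → M → T → G → R → D costs 90 (by enumerating all 60 distinct tours).
Excess = 116 − 90 = 26.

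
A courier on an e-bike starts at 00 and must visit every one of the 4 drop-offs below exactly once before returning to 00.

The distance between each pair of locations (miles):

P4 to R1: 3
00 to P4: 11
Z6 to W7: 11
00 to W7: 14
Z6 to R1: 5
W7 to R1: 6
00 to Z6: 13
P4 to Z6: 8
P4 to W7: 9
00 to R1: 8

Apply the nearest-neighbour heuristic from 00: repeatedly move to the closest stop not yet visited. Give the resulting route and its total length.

Nearest-neighbour total = 44 miles; route 00 → R1 → P4 → Z6 → W7 → 00.

From 00: distances to unvisited — R1=8, P4=11, Z6=13, W7=14. Nearest is R1 (8).
From R1: distances to unvisited — P4=3, Z6=5, W7=6. Nearest is P4 (3).
From P4: distances to unvisited — Z6=8, W7=9. Nearest is Z6 (8).
From Z6: distances to unvisited — W7=11. Nearest is W7 (11).
Return W7→00: 14.
Total = 8 + 3 + 8 + 11 + 14 = 44.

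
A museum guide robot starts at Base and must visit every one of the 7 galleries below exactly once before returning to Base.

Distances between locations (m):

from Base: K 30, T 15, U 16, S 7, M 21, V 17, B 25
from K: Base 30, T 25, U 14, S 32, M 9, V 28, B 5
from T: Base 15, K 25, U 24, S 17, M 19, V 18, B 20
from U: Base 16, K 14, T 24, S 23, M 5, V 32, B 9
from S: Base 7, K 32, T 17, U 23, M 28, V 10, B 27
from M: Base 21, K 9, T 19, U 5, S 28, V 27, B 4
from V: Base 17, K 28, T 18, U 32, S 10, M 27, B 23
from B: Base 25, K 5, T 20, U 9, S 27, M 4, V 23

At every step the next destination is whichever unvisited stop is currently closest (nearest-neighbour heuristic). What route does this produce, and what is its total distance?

Total distance 93 m via the nearest-neighbour route Base → S → V → T → M → B → K → U → Base.

Base → [S:7 / T:15 / U:16 / V:17 / M:21 / B:25 / K:30] → S (7)
S → [V:10 / T:17 / U:23 / B:27 / M:28 / K:32] → V (10)
V → [T:18 / B:23 / M:27 / K:28 / U:32] → T (18)
T → [M:19 / B:20 / U:24 / K:25] → M (19)
M → [B:4 / U:5 / K:9] → B (4)
B → [K:5 / U:9] → K (5)
K → [U:14] → U (14)
Return U→Base: 16.
Total = 7 + 10 + 18 + 19 + 4 + 5 + 14 + 16 = 93.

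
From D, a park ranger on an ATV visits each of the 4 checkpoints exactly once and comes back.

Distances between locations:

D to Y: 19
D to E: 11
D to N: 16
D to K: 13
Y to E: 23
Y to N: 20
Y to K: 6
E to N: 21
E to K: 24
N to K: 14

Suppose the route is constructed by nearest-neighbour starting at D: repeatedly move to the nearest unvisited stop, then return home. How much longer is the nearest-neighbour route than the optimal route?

1 longer than the optimal tour.

From D: E=11, K=13, N=16, Y=19 → choose E (11).
From E: N=21, Y=23, K=24 → choose N (21).
From N: K=14, Y=20 → choose K (14).
From K: Y=6 → choose Y (6).
NN route D → E → N → K → Y → D costs 71.
Optimal: D → E → Y → K → N → D costs 70 (by enumerating all 12 distinct tours).
Excess = 71 − 70 = 1.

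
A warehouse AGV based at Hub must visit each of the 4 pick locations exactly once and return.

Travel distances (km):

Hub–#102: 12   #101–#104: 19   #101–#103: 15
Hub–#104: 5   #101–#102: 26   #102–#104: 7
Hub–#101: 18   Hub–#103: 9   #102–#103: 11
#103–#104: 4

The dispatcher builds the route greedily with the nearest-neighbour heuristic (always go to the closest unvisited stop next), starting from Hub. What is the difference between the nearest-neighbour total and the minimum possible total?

Hub: #104=5, #103=9, #102=12, #101=18 ⇒ #104
#104: #103=4, #102=7, #101=19 ⇒ #103
#103: #102=11, #101=15 ⇒ #102
#102: #101=26 ⇒ #101
NN route Hub → #104 → #103 → #102 → #101 → Hub costs 64.
Optimal: Hub → #101 → #103 → #102 → #104 → Hub costs 56 (by enumerating all 12 distinct tours).
Excess = 64 − 56 = 8.

8 km longer than the optimal tour.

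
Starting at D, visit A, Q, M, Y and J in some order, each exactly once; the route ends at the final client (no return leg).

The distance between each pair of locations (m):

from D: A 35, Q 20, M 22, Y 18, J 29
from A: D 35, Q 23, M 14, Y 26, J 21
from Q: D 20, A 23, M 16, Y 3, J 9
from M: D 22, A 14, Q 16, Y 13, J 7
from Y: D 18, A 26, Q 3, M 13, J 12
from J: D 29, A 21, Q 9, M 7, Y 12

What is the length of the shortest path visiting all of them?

There are 5! = 120 possible orderings.
D→A→Q→M→Y→J: 35+23+16+13+12 = 99
D→A→Q→M→J→Y: 35+23+16+7+12 = 93
D→A→Q→Y→M→J: 35+23+3+13+7 = 81
D→A→Q→Y→J→M: 35+23+3+12+7 = 80
D→A→Q→J→M→Y: 35+23+9+7+13 = 87
D→A→Q→J→Y→M: 35+23+9+12+13 = 92
D→A→M→Q→Y→J: 35+14+16+3+12 = 80
D→A→M→Q→J→Y: 35+14+16+9+12 = 86
D→A→M→Y→Q→J: 35+14+13+3+9 = 74
D→A→M→Y→J→Q: 35+14+13+12+9 = 83
D→A→M→J→Q→Y: 35+14+7+9+3 = 68
D→A→M→J→Y→Q: 35+14+7+12+3 = 71
D→A→Y→Q→M→J: 35+26+3+16+7 = 87
D→A→Y→Q→J→M: 35+26+3+9+7 = 80
… (106 more)
D→Y→Q→J→M→A: 18+3+9+7+14 = 51  ← best
The minimum is 51.
One shortest path: D → Y → Q → J → M → A.

Minimum one-way distance = 51 m.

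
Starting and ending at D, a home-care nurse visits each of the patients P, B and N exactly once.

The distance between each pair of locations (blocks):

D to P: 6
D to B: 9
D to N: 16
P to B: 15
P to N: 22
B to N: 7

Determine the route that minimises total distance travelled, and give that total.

With 3 stops there are 3!/2 = 3 distinct round trips (a route and its reverse cost the same).
D-P-B-N-D: 6+15+7+16 = 44
D-P-N-B-D: 6+22+7+9 = 44
D-B-P-N-D: 9+15+22+16 = 62
The minimum is 44.
One optimal route: D → P → B → N → D (or its reverse).

Shortest round trip = 44 blocks.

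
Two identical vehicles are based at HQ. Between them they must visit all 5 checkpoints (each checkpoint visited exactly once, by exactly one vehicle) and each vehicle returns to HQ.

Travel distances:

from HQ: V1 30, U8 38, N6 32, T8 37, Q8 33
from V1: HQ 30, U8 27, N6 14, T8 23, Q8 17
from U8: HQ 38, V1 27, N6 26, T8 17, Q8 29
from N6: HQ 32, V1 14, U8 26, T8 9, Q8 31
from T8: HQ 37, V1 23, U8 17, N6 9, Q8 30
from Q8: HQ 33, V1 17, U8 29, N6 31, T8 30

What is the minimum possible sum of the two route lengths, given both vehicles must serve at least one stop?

Check every non-empty split of the stops between the two vehicles; for each half take its own optimal tour:
  {V1} + {U8, N6, T8, Q8}: 60 + 120 = 180
  {U8} + {V1, N6, T8, Q8}: 76 + 110 = 186
  {V1, U8} + {N6, T8, Q8}: 95 + 104 = 199
  {N6} + {V1, U8, T8, Q8}: 64 + 128 = 192
  {V1, N6} + {U8, T8, Q8}: 76 + 116 = 192
  {U8, N6} + {V1, T8, Q8}: 96 + 110 = 206
  … (15 splits in total)
  {V1, U8, N6, T8} + {Q8}: 108 + 66 = 174  ← best
Best: vehicle 1 HQ → V1 → N6 → T8 → U8 → HQ = 108; vehicle 2 HQ → Q8 → HQ = 66; combined 174.

174 — the smallest possible combined total.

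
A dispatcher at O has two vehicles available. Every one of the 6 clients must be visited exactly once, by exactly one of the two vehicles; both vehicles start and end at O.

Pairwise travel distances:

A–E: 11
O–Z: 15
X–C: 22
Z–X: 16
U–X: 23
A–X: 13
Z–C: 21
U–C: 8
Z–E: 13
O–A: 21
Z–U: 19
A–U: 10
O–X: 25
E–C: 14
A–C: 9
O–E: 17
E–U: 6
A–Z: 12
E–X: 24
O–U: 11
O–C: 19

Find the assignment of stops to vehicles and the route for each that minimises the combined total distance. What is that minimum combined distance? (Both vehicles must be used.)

Check every non-empty split of the stops between the two vehicles; for each half take its own optimal tour:
  {A} + {Z, E, U, X, C}: 42 + 84 = 126
  {Z} + {A, E, U, X, C}: 30 + 78 = 108
  {A, Z} + {E, U, X, C}: 48 + 78 = 126
  {E} + {A, Z, U, X, C}: 34 + 72 = 106
  {A, E} + {Z, U, X, C}: 49 + 72 = 121
  {Z, E} + {A, U, X, C}: 45 + 66 = 111
  … (31 splits in total)
Best: vehicle 1 O → E → O = 34; vehicle 2 O → Z → X → A → C → U → O = 72; combined 106.

106 — the smallest possible combined total.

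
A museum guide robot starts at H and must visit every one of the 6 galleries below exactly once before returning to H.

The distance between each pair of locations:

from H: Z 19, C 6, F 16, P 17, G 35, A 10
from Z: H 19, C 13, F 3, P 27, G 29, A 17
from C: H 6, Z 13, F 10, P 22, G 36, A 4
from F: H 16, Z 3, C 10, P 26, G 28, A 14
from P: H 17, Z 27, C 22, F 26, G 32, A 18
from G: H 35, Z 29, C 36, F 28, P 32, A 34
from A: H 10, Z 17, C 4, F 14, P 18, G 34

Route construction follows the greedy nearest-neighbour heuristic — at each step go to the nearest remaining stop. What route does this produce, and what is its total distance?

Total distance 121 via the nearest-neighbour route H → C → A → F → Z → P → G → H.

From H: distances to unvisited — C=6, A=10, F=16, P=17, Z=19, G=35. Nearest is C (6).
From C: distances to unvisited — A=4, F=10, Z=13, P=22, G=36. Nearest is A (4).
From A: distances to unvisited — F=14, Z=17, P=18, G=34. Nearest is F (14).
From F: distances to unvisited — Z=3, P=26, G=28. Nearest is Z (3).
From Z: distances to unvisited — P=27, G=29. Nearest is P (27).
From P: distances to unvisited — G=32. Nearest is G (32).
Return G→H: 35.
Total = 6 + 4 + 14 + 3 + 27 + 32 + 35 = 121.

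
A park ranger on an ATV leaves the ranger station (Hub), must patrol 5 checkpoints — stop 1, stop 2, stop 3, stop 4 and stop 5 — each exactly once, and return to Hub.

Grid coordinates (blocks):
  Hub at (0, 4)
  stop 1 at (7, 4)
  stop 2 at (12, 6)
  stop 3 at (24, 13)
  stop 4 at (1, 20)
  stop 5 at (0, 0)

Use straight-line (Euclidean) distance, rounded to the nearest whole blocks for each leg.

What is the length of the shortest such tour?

There are 60 distinct closed tours to check (reversals are equivalent).
Hub-stop 1-stop 2-stop 3-stop 4-stop 5-Hub: 7+5+14+24+20+4 = 74
Hub-stop 1-stop 2-stop 3-stop 5-stop 4-Hub: 7+5+14+27+20+16 = 89
Hub-stop 1-stop 2-stop 4-stop 3-stop 5-Hub: 7+5+18+24+27+4 = 85
Hub-stop 1-stop 2-stop 4-stop 5-stop 3-Hub: 7+5+18+20+27+26 = 103
Hub-stop 1-stop 2-stop 5-stop 3-stop 4-Hub: 7+5+13+27+24+16 = 92
Hub-stop 1-stop 2-stop 5-stop 4-stop 3-Hub: 7+5+13+20+24+26 = 95
Hub-stop 1-stop 3-stop 2-stop 4-stop 5-Hub: 7+19+14+18+20+4 = 82
Hub-stop 1-stop 3-stop 2-stop 5-stop 4-Hub: 7+19+14+13+20+16 = 89
Hub-stop 1-stop 3-stop 4-stop 2-stop 5-Hub: 7+19+24+18+13+4 = 85
Hub-stop 1-stop 3-stop 4-stop 5-stop 2-Hub: 7+19+24+20+13+12 = 95
Hub-stop 1-stop 3-stop 5-stop 2-stop 4-Hub: 7+19+27+13+18+16 = 100
Hub-stop 1-stop 3-stop 5-stop 4-stop 2-Hub: 7+19+27+20+18+12 = 103
Hub-stop 1-stop 4-stop 2-stop 3-stop 5-Hub: 7+17+18+14+27+4 = 87
Hub-stop 1-stop 4-stop 2-stop 5-stop 3-Hub: 7+17+18+13+27+26 = 108
… (46 more)
Hub-stop 4-stop 3-stop 2-stop 1-stop 5-Hub: 16+24+14+5+8+4 = 71  ← best
The minimum is 71.
One optimal route: Hub → stop 4 → stop 3 → stop 2 → stop 1 → stop 5 → Hub (or its reverse).

Minimum total distance: 71 blocks.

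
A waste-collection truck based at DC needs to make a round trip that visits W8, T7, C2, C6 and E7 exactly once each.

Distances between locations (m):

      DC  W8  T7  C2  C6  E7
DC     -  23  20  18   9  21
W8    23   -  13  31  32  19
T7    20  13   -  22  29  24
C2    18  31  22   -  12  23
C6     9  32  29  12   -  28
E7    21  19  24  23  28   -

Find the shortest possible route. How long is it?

Shortest round trip = 96 m.

DC → W8 → T7 → C2 → C6 → E7 → DC: 23+13+22+12+28+21 = 119
DC → W8 → T7 → C2 → E7 → C6 → DC: 23+13+22+23+28+9 = 118
DC → W8 → T7 → C6 → C2 → E7 → DC: 23+13+29+12+23+21 = 121
DC → W8 → T7 → C6 → E7 → C2 → DC: 23+13+29+28+23+18 = 134
DC → W8 → T7 → E7 → C2 → C6 → DC: 23+13+24+23+12+9 = 104
DC → W8 → T7 → E7 → C6 → C2 → DC: 23+13+24+28+12+18 = 118
DC → W8 → C2 → T7 → C6 → E7 → DC: 23+31+22+29+28+21 = 154
DC → W8 → C2 → T7 → E7 → C6 → DC: 23+31+22+24+28+9 = 137
DC → W8 → C2 → C6 → T7 → E7 → DC: 23+31+12+29+24+21 = 140
DC → W8 → C2 → C6 → E7 → T7 → DC: 23+31+12+28+24+20 = 138
DC → W8 → C2 → E7 → T7 → C6 → DC: 23+31+23+24+29+9 = 139
DC → W8 → C2 → E7 → C6 → T7 → DC: 23+31+23+28+29+20 = 154
DC → W8 → C6 → T7 → C2 → E7 → DC: 23+32+29+22+23+21 = 150
DC → W8 → C6 → T7 → E7 → C2 → DC: 23+32+29+24+23+18 = 149
… (46 more)
DC → T7 → W8 → E7 → C2 → C6 → DC: 20+13+19+23+12+9 = 96  ← best
The minimum is 96.
One optimal route: DC → T7 → W8 → E7 → C2 → C6 → DC (or its reverse).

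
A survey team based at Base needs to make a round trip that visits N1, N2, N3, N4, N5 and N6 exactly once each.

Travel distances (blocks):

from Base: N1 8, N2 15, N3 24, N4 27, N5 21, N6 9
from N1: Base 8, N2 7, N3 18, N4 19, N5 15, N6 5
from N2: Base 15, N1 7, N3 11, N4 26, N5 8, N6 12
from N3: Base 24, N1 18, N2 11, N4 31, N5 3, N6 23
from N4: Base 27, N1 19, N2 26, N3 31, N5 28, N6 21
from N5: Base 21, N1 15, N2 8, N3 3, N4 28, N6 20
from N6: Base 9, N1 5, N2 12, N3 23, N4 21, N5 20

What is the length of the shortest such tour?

Shortest round trip = 87 blocks.

There are 360 distinct closed tours to check (reversals are equivalent).
Base→N1→N2→N3→N4→N5→N6→Base: 8+7+11+31+28+20+9 = 114
Base→N1→N2→N3→N4→N6→N5→Base: 8+7+11+31+21+20+21 = 119
Base→N1→N2→N3→N5→N4→N6→Base: 8+7+11+3+28+21+9 = 87
Base→N1→N2→N3→N5→N6→N4→Base: 8+7+11+3+20+21+27 = 97
Base→N1→N2→N3→N6→N4→N5→Base: 8+7+11+23+21+28+21 = 119
Base→N1→N2→N3→N6→N5→N4→Base: 8+7+11+23+20+28+27 = 124
Base→N1→N2→N4→N3→N5→N6→Base: 8+7+26+31+3+20+9 = 104
Base→N1→N2→N4→N3→N6→N5→Base: 8+7+26+31+23+20+21 = 136
… (352 more)
The minimum is 87.
One optimal route: Base → N1 → N2 → N3 → N5 → N4 → N6 → Base (or its reverse).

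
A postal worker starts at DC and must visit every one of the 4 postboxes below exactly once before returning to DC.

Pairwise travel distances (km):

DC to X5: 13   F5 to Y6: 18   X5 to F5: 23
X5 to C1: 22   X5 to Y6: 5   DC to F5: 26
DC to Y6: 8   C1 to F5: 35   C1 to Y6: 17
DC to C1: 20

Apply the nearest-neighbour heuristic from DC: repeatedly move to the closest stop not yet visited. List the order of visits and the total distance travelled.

At DC the remaining stops are Y6 8, X5 13, C1 20, F5 26; go to Y6.
At Y6 the remaining stops are X5 5, C1 17, F5 18; go to X5.
At X5 the remaining stops are C1 22, F5 23; go to C1.
At C1 the remaining stops are F5 35; go to F5.
Return F5→DC: 26.
Total = 8 + 5 + 22 + 35 + 26 = 96.

Total distance 96 km via the nearest-neighbour route DC → Y6 → X5 → C1 → F5 → DC.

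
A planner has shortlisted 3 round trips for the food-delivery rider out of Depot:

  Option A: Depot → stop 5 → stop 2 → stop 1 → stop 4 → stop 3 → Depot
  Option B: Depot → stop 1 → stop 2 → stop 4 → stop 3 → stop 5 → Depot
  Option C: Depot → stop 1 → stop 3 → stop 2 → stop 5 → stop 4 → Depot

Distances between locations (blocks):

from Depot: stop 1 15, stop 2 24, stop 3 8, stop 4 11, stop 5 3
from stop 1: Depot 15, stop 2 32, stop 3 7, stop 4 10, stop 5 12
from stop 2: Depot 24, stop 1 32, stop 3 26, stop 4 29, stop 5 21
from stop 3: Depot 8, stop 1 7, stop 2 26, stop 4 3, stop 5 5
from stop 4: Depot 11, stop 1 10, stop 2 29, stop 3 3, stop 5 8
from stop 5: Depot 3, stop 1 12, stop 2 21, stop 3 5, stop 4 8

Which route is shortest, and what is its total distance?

Option A: 3 + 21 + 32 + 10 + 3 + 8 = 77
Option B: 15 + 32 + 29 + 3 + 5 + 3 = 87
Option C: 15 + 7 + 26 + 21 + 8 + 11 = 88

77 blocks — Option A is the shortest.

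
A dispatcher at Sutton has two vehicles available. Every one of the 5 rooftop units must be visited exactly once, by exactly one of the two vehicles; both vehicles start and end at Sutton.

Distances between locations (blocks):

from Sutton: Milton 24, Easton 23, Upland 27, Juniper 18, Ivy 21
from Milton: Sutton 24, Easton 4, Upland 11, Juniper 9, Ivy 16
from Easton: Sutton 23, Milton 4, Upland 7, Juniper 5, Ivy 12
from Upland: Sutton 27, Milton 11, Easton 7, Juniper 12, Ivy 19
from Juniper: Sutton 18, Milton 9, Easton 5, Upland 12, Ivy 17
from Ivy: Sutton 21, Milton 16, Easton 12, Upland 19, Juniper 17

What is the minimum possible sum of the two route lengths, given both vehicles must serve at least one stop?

There are 2^4 − 1 = 15 ways to divide the 5 stops into two non-empty groups. For each, the best each vehicle can do is its own shortest tour through its group:
  {Milton} + {Easton, Upland, Juniper, Ivy}: 48 + 70 = 118
  {Easton} + {Milton, Upland, Juniper, Ivy}: 46 + 78 = 124
  {Milton, Easton} + {Upland, Juniper, Ivy}: 51 + 70 = 121
  {Upland} + {Milton, Easton, Juniper, Ivy}: 54 + 64 = 118
  {Milton, Upland} + {Easton, Juniper, Ivy}: 62 + 56 = 118
  {Easton, Upland} + {Milton, Juniper, Ivy}: 57 + 64 = 121
  … (15 splits in total)
  {Milton, Easton, Upland, Juniper} + {Ivy}: 65 + 42 = 107  ← best
Best: vehicle 1 Sutton → Milton → Easton → Upland → Juniper → Sutton = 65; vehicle 2 Sutton → Ivy → Sutton = 42; combined 107.

107 blocks — the smallest possible combined total.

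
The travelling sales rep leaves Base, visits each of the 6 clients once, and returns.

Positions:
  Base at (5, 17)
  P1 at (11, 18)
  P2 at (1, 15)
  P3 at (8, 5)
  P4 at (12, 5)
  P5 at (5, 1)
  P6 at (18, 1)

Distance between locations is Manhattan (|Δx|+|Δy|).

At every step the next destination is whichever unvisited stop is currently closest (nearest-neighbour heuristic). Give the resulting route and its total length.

Nearest-neighbour total = 86; route Base → P2 → P1 → P4 → P3 → P5 → P6 → Base.

From Base: distances to unvisited — P2=6, P1=7, P3=15, P5=16, P4=19, P6=29. Nearest is P2 (6).
From P2: distances to unvisited — P1=13, P3=17, P5=18, P4=21, P6=31. Nearest is P1 (13).
From P1: distances to unvisited — P4=14, P3=16, P5=23, P6=24. Nearest is P4 (14).
From P4: distances to unvisited — P3=4, P6=10, P5=11. Nearest is P3 (4).
From P3: distances to unvisited — P5=7, P6=14. Nearest is P5 (7).
From P5: distances to unvisited — P6=13. Nearest is P6 (13).
Return P6→Base: 29.
Total = 6 + 13 + 14 + 4 + 7 + 13 + 29 = 86.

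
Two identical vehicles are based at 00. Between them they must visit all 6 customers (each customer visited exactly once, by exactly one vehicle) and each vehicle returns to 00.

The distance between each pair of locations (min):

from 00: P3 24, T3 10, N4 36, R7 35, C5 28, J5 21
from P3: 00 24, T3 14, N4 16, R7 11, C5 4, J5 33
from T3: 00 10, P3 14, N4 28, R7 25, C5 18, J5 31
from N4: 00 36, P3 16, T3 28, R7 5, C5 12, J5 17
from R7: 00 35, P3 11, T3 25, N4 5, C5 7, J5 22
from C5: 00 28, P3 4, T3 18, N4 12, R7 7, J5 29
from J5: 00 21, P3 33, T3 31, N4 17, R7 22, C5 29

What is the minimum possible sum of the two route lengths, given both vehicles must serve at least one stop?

There are 2^5 − 1 = 31 ways to divide the 6 stops into two non-empty groups. For each, the best each vehicle can do is its own shortest tour through its group:
  {P3} + {T3, N4, R7, C5, J5}: 48 + 78 = 126
  {T3} + {P3, N4, R7, C5, J5}: 20 + 78 = 98
  {P3, T3} + {N4, R7, C5, J5}: 48 + 78 = 126
  {N4} + {P3, T3, R7, C5, J5}: 72 + 78 = 150
  {P3, N4} + {T3, R7, C5, J5}: 76 + 78 = 154
  {T3, N4} + {P3, R7, C5, J5}: 74 + 78 = 152
  … (31 splits in total)
Best: vehicle 1 00 → T3 → 00 = 20; vehicle 2 00 → P3 → C5 → R7 → N4 → J5 → 00 = 78; combined 98.

Minimum combined distance: 98 min.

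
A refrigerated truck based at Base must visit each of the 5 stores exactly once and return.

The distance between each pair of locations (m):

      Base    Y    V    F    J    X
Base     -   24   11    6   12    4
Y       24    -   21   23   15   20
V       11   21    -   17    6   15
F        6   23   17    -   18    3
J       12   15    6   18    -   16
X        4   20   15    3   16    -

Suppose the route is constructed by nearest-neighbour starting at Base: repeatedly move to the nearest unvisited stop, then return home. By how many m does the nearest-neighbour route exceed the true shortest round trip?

Excess over optimum: 8 m.

From Base: X=4, F=6, V=11, J=12, Y=24 → choose X (4).
From X: F=3, V=15, J=16, Y=20 → choose F (3).
From F: V=17, J=18, Y=23 → choose V (17).
From V: J=6, Y=21 → choose J (6).
From J: Y=15 → choose Y (15).
NN route Base → X → F → V → J → Y → Base costs 69.
Optimal: Base → V → J → Y → X → F → Base costs 61 (by enumerating all 60 distinct tours).
Excess = 69 − 61 = 8.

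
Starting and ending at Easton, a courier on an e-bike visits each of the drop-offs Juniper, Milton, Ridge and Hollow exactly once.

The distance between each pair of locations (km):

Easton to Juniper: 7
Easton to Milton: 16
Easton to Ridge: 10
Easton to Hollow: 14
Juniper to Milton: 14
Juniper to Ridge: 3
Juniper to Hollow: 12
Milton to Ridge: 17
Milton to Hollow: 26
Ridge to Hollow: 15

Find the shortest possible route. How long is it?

There are 12 distinct closed tours to check (reversals are equivalent).
Easton → Juniper → Milton → Ridge → Hollow → Easton: 7+14+17+15+14 = 67
Easton → Juniper → Milton → Hollow → Ridge → Easton: 7+14+26+15+10 = 72
Easton → Juniper → Ridge → Milton → Hollow → Easton: 7+3+17+26+14 = 67
Easton → Juniper → Ridge → Hollow → Milton → Easton: 7+3+15+26+16 = 67
Easton → Juniper → Hollow → Milton → Ridge → Easton: 7+12+26+17+10 = 72
Easton → Juniper → Hollow → Ridge → Milton → Easton: 7+12+15+17+16 = 67
Easton → Milton → Juniper → Ridge → Hollow → Easton: 16+14+3+15+14 = 62
Easton → Milton → Juniper → Hollow → Ridge → Easton: 16+14+12+15+10 = 67
Easton → Milton → Ridge → Juniper → Hollow → Easton: 16+17+3+12+14 = 62
Easton → Milton → Hollow → Juniper → Ridge → Easton: 16+26+12+3+10 = 67
Easton → Ridge → Juniper → Milton → Hollow → Easton: 10+3+14+26+14 = 67
Easton → Ridge → Milton → Juniper → Hollow → Easton: 10+17+14+12+14 = 67
The minimum is 62.
One optimal route: Easton → Milton → Juniper → Ridge → Hollow → Easton (or its reverse).

Minimum total distance: 62 km.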